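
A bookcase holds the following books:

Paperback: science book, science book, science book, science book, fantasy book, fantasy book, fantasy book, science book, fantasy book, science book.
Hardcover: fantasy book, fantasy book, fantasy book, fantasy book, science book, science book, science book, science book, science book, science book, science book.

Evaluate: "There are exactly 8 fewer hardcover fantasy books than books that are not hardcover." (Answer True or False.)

hardcover fantasy books: 4.
books that are not hardcover: 10.
The claim requires 10 − 4 (= 6) to equal 8, which does not hold.

False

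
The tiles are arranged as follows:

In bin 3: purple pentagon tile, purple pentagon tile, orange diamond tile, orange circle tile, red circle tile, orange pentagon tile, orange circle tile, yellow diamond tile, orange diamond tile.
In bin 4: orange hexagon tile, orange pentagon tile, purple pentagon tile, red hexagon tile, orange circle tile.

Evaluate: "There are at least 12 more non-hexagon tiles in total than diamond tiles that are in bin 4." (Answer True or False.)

True

|non-hexagon tiles| = 12.
|diamond tiles in bin 4| = 0.
The claim requires 12 − 0 = 12 ≥ 12, which holds.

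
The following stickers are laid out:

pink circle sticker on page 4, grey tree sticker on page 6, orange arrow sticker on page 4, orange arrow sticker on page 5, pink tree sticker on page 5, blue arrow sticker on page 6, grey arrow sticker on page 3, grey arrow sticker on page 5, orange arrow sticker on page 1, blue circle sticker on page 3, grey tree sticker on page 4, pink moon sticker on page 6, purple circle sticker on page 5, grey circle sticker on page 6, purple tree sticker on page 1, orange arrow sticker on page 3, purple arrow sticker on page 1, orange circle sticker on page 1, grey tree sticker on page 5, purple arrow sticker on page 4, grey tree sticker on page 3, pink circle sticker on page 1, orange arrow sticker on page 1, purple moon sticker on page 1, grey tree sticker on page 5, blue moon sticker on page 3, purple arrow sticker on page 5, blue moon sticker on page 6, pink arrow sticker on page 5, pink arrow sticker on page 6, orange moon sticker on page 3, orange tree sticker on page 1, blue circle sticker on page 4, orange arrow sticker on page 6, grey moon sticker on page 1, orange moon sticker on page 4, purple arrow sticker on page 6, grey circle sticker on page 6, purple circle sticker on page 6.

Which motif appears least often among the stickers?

Counts by motif: arrow 15, circle 9, tree 8, moon 7.
The minimum is 7, held uniquely by moon.

moon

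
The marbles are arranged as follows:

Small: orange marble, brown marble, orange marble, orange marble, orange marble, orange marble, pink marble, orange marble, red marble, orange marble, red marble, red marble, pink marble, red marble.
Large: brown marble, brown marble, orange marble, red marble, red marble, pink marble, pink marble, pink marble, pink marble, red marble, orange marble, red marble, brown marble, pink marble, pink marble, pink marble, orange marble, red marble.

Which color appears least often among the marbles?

brown

Counts by color: orange 10, red 9, pink 9, brown 4.
The minimum is 4, held uniquely by brown.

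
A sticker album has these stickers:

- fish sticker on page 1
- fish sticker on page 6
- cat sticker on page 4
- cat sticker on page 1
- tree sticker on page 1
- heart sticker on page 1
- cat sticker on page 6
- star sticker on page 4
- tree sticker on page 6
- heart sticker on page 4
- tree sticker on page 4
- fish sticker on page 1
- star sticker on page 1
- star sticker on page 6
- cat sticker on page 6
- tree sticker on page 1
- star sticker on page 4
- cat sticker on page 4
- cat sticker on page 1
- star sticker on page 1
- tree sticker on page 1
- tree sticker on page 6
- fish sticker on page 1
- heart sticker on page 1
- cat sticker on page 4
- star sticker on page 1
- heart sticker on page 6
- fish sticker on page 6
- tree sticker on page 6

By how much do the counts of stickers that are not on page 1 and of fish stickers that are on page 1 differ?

13

stickers that are not on page 1: 16. fish stickers on page 1: 3.
|16 − 3| = 16 − 3 = 13.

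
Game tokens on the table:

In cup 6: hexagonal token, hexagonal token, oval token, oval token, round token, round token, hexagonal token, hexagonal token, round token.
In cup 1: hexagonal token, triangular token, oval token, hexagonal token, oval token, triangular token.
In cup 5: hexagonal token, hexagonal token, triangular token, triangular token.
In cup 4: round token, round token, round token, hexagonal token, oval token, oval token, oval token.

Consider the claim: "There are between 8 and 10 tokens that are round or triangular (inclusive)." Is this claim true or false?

True

tokens that are round or triangular: 10.
The claim requires 8 ≤ 10 ≤ 10, which holds.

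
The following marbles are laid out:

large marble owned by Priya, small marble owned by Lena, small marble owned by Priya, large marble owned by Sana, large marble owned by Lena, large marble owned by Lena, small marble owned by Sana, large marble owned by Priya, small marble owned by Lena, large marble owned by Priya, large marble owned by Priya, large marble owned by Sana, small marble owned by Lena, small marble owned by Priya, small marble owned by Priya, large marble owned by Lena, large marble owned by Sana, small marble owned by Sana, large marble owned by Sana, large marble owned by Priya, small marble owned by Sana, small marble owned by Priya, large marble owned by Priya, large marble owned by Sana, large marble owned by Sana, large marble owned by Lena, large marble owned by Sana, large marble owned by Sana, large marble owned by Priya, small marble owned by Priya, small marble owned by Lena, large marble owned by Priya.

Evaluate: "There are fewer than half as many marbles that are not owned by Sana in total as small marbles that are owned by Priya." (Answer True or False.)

|marbles that are not owned by Sana| = 21.
|small marbles owned by Priya| = 5.
The claim requires 2 × 21 = 42 < 5, which does not hold.

False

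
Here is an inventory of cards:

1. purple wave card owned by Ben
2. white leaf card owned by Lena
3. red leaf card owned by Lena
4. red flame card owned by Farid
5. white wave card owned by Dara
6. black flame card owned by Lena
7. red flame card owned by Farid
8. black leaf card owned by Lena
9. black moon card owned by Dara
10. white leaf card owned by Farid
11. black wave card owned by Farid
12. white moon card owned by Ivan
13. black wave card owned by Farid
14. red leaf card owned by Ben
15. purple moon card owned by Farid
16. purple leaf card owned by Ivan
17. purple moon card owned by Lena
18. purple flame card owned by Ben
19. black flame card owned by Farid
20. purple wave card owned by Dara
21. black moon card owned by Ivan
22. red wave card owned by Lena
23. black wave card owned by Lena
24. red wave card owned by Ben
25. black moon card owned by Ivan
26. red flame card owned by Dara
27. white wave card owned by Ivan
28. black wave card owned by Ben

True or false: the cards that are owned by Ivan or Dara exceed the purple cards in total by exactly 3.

cards owned by Ivan or Dara: 9.
purple cards: 6.
The claim requires 9 − 6 (= 3) to equal 3, which holds.

True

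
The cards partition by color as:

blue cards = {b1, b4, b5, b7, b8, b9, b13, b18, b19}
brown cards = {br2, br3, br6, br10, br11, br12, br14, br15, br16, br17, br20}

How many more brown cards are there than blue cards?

2

brown cards: 11.
blue cards: 9.
11 − 9 = 2.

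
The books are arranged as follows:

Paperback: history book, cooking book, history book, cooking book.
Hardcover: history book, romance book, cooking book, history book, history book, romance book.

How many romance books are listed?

2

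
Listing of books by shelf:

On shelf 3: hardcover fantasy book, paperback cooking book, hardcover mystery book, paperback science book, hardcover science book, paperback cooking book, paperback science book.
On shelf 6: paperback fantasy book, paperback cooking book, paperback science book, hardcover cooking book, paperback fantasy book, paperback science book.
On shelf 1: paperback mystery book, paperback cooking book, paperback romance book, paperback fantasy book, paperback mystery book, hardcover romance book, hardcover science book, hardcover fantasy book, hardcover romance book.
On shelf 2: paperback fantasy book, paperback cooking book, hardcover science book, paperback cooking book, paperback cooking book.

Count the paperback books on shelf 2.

4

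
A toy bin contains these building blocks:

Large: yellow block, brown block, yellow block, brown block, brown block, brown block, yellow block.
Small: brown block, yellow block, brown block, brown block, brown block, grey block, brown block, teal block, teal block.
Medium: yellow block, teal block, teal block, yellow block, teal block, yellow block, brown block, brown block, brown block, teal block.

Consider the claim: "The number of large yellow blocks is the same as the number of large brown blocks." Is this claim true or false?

There are 3 large yellow blocks.
There are 4 large brown blocks.
The claim requires 3 = 4, which does not hold.

False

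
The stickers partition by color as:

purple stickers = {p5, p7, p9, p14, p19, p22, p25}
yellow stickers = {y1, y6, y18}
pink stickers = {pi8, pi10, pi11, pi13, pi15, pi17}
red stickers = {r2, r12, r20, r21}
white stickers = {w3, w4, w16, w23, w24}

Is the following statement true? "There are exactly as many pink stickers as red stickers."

There are 6 pink stickers.
There are 4 red stickers.
The claim requires 6 = 4, which does not hold.

False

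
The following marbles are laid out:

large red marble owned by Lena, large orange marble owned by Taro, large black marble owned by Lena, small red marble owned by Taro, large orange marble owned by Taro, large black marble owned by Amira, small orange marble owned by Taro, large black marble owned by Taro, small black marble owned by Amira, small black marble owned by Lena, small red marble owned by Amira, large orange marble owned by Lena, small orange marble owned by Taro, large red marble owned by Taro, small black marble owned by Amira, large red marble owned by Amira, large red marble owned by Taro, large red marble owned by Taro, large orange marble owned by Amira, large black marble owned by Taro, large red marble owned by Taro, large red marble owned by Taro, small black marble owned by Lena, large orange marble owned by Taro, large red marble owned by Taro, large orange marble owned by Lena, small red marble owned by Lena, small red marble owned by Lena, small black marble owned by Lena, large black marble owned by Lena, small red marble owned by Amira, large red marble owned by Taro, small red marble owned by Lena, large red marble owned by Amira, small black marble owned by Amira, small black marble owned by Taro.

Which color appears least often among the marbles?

orange

Counts by color: red 16, black 12, orange 8.
The minimum is 8, held uniquely by orange.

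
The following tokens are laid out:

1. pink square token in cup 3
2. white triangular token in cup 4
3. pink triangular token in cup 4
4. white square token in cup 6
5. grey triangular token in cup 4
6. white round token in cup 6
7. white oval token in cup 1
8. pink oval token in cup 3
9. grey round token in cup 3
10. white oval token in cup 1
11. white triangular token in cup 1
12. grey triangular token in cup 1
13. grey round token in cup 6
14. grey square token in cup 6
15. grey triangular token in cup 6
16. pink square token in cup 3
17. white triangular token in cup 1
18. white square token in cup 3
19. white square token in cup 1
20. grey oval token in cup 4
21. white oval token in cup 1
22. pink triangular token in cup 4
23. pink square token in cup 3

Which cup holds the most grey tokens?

cup 6

Counts by cup (restricted to grey tokens): cup 6→3, cup 4→2, cup 3→1, cup 1→1.
The maximum is 3, held uniquely by cup 6.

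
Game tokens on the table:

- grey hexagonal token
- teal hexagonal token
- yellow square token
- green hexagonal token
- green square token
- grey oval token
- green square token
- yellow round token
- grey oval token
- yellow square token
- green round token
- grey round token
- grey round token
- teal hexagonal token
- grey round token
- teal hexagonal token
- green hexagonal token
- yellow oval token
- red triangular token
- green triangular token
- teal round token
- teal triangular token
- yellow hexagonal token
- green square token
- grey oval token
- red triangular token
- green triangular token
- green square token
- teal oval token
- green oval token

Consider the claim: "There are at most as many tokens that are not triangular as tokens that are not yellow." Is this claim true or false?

There are 25 tokens that are not triangular.
There are 25 tokens that are not yellow.
The claim requires 25 ≤ 25, which holds.

True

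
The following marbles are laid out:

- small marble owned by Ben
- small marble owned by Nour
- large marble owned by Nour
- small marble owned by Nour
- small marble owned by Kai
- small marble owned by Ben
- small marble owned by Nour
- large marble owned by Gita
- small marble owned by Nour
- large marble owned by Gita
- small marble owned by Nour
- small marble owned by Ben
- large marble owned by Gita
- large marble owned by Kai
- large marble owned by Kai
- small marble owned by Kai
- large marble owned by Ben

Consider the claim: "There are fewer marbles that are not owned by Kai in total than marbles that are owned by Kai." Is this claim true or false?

False

Count of marbles that are not owned by Kai: 13.
Count of marbles owned by Kai: 4.
The claim requires 13 < 4, which does not hold.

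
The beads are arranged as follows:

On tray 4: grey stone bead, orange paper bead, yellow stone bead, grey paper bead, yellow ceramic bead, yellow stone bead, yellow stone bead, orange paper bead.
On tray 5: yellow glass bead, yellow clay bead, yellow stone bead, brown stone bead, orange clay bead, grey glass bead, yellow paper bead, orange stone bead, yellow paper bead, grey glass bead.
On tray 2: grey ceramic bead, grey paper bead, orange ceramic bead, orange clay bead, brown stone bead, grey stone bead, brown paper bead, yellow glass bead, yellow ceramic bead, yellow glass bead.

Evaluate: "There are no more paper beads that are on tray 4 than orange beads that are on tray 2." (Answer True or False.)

|paper beads on tray 4| = 3.
|orange beads on tray 2| = 2.
The claim requires 3 ≤ 2, which does not hold.

False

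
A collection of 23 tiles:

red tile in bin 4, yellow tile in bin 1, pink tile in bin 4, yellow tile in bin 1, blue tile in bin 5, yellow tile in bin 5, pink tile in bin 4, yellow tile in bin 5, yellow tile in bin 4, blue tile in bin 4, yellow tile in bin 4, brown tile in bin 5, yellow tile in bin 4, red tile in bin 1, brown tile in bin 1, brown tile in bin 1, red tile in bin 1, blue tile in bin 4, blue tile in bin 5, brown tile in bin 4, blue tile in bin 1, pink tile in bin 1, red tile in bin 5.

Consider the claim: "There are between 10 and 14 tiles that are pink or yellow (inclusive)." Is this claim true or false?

True

There are 10 tiles that are pink or yellow.
The claim requires 10 ≤ 10 ≤ 14, which holds.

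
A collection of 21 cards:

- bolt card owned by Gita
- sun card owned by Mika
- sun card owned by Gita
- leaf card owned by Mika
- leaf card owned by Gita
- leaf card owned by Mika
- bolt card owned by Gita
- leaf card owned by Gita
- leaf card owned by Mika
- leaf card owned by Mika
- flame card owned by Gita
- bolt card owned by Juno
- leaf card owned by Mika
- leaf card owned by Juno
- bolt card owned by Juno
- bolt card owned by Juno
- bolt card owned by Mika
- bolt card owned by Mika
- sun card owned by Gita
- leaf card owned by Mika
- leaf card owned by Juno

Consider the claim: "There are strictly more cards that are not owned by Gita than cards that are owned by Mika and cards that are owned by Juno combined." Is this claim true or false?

False

|cards that are not owned by Gita| = 14.
cards owned by Mika: 9; cards owned by Juno: 5; combined: 9 + 5 = 14.
The claim requires 14 > 14, which does not hold.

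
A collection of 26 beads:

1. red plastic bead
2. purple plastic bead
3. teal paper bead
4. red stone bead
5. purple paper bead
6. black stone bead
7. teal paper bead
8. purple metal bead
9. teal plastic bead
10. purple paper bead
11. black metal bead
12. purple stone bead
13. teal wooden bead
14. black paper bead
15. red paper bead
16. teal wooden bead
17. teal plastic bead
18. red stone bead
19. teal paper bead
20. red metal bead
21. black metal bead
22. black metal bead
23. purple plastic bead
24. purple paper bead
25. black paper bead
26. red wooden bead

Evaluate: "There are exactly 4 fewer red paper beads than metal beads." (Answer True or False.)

red paper beads: 1.
metal beads: 5.
The claim requires 5 − 1 (= 4) to equal 4, which holds.

True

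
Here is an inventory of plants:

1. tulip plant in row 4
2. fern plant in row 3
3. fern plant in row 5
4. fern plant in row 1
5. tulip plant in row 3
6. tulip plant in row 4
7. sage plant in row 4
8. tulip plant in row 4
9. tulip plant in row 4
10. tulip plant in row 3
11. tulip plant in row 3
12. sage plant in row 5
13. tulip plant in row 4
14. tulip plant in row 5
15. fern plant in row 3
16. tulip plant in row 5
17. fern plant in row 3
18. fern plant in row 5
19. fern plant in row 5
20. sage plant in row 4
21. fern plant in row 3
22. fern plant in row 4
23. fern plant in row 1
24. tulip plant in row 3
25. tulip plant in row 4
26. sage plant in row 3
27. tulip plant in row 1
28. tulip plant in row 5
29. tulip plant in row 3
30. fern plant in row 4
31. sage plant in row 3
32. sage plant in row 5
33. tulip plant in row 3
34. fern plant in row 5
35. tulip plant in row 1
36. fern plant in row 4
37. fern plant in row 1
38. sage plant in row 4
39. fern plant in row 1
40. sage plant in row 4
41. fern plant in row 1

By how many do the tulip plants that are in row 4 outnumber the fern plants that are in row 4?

3

tulip plants in row 4: 6.
fern plants in row 4: 3.
6 − 3 = 3.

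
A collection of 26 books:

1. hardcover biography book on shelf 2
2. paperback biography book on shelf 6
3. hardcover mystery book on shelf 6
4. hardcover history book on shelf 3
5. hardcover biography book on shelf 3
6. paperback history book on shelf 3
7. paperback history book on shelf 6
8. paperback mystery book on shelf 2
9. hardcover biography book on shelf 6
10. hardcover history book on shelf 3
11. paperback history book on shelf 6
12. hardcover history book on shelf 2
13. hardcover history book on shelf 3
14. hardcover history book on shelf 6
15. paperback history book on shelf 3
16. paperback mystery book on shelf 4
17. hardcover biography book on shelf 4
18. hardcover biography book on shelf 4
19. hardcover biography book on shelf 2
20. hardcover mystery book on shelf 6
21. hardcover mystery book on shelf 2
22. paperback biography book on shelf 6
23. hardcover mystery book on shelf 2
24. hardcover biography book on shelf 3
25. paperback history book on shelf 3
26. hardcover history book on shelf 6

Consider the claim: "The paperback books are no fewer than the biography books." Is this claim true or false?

True

|paperback books| = 9.
|biography books| = 9.
The claim requires 9 ≥ 9, which holds.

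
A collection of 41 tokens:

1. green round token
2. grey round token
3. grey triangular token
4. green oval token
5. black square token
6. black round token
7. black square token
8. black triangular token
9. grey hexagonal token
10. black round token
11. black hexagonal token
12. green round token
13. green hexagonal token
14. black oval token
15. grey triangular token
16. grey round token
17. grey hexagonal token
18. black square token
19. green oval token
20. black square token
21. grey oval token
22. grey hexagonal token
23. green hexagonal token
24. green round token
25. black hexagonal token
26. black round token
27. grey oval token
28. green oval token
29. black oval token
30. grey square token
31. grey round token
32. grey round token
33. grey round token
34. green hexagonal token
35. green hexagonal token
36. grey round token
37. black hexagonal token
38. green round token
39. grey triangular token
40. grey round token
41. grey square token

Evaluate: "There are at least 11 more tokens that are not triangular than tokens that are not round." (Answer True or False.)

False

tokens that are not triangular: 37.
tokens that are not round: 27.
The claim requires 37 − 27 = 10 ≥ 11, which does not hold.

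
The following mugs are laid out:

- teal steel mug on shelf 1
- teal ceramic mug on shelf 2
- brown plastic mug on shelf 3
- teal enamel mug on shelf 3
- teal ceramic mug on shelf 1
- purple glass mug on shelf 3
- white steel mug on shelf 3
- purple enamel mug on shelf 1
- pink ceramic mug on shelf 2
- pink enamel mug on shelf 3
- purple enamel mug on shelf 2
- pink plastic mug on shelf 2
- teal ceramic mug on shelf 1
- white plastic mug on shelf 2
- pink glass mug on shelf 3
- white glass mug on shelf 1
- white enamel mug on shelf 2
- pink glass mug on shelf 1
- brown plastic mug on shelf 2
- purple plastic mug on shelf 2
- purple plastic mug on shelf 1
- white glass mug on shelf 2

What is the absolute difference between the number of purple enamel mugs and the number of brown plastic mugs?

0

purple enamel mugs: 2. brown plastic mugs: 2.
|2 − 2| = 2 − 2 = 0.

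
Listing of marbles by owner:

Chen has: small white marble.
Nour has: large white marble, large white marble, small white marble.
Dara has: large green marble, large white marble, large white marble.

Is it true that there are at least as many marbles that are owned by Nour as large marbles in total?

False

|marbles owned by Nour| = 3.
|large marbles| = 5.
The claim requires 3 ≥ 5, which does not hold.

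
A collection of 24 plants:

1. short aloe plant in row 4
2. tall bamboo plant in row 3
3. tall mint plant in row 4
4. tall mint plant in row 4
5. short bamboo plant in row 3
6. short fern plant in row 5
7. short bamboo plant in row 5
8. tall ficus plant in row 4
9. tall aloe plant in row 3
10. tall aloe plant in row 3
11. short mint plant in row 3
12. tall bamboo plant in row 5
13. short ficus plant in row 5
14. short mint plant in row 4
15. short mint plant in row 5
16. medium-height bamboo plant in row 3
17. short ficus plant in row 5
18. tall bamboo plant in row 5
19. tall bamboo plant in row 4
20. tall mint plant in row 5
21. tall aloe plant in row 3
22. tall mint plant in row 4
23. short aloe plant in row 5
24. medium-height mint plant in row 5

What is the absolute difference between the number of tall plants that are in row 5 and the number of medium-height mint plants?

2

tall plants in row 5: 3. medium-height mint plants: 1.
|3 − 1| = 3 − 1 = 2.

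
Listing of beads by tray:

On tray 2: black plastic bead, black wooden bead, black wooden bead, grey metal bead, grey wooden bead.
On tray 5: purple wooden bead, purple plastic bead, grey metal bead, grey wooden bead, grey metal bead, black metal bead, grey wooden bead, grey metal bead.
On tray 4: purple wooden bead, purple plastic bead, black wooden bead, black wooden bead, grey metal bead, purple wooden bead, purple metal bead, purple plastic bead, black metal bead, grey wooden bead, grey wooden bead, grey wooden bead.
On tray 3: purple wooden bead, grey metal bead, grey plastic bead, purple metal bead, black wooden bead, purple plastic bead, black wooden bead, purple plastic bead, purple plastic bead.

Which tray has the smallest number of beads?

tray 2

Counts by tray: tray 4→12, tray 3→9, tray 5→8, tray 2→5.
The minimum is 5, held uniquely by tray 2.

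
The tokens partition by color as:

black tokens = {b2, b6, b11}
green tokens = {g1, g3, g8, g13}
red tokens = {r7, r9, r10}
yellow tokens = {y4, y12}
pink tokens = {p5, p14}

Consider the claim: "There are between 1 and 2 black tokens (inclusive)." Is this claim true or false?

False

There are 3 black tokens.
The claim requires 1 ≤ 3 ≤ 2, which does not hold.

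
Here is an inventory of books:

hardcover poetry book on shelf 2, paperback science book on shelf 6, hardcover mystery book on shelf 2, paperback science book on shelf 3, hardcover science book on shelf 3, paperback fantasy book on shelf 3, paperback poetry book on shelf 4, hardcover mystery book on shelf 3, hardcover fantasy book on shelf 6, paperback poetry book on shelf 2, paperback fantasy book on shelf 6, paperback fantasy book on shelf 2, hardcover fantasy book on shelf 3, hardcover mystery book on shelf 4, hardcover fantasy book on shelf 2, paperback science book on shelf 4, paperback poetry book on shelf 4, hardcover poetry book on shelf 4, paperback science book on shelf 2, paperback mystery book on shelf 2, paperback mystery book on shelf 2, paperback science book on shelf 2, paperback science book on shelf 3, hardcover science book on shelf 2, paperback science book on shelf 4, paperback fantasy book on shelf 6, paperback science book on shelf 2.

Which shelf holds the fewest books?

shelf 6

Counts by shelf: shelf 2→11, shelf 4→6, shelf 3→6, shelf 6→4.
The minimum is 4, held uniquely by shelf 6.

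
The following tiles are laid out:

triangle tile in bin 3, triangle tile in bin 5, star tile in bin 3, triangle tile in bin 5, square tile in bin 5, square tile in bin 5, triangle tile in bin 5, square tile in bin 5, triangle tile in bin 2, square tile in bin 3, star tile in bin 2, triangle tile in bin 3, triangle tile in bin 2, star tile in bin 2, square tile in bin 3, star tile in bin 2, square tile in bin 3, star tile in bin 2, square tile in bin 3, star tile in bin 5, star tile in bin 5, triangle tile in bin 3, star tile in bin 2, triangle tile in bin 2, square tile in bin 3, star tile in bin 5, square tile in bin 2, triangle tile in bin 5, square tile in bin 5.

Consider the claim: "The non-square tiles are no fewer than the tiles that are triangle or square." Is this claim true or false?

False

There are 19 non-square tiles.
There are 20 tiles that are triangle or square.
The claim requires 19 ≥ 20, which does not hold.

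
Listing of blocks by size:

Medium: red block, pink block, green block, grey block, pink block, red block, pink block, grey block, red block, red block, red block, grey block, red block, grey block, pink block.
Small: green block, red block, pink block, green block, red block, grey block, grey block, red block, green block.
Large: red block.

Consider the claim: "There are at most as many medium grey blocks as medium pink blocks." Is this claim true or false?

True

There are 4 medium grey blocks.
There are 4 medium pink blocks.
The claim requires 4 ≤ 4, which holds.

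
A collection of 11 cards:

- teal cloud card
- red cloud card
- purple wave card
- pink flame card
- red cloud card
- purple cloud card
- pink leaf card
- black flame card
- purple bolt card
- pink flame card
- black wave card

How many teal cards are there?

1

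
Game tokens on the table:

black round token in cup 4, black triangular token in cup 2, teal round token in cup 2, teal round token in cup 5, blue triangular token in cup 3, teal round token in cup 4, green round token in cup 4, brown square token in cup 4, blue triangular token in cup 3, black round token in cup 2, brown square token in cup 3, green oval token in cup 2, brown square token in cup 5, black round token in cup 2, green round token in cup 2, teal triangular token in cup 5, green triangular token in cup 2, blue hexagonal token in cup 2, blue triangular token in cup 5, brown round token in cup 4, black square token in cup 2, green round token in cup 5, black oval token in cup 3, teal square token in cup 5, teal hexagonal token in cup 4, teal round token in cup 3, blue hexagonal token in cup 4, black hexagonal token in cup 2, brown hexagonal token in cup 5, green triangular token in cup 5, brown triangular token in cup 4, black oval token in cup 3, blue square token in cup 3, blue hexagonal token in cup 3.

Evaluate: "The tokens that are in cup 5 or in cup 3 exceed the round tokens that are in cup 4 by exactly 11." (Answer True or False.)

tokens in cup 5 or in cup 3: 16.
round tokens in cup 4: 4.
The claim requires 16 − 4 (= 12) to equal 11, which does not hold.

False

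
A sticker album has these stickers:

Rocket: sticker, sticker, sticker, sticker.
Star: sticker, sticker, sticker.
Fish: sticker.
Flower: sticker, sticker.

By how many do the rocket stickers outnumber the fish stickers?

3

rocket stickers: 4.
fish stickers: 1.
4 − 1 = 3.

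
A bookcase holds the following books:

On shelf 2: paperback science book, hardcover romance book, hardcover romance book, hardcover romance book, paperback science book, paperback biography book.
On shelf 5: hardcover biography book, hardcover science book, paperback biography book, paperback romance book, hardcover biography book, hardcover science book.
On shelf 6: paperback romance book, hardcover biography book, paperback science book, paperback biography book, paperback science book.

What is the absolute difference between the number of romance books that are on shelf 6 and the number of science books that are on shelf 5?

romance books on shelf 6: 1. science books on shelf 5: 2.
|1 − 2| = 2 − 1 = 1.

1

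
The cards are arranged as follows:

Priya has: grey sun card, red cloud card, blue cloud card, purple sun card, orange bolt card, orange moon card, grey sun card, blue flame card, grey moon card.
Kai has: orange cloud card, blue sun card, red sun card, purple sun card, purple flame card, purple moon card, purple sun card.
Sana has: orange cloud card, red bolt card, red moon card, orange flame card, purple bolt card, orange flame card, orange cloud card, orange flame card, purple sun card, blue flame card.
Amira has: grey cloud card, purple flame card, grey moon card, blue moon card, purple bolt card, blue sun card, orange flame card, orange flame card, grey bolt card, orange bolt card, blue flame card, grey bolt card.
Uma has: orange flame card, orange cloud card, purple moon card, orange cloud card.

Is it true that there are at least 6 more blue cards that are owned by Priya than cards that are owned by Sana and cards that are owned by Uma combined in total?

|blue cards owned by Priya| = 2.
cards owned by Sana: 10; cards owned by Uma: 4; combined: 10 + 4 = 14.
The claim requires 2 − 14 = -12 ≥ 6, which does not hold.

False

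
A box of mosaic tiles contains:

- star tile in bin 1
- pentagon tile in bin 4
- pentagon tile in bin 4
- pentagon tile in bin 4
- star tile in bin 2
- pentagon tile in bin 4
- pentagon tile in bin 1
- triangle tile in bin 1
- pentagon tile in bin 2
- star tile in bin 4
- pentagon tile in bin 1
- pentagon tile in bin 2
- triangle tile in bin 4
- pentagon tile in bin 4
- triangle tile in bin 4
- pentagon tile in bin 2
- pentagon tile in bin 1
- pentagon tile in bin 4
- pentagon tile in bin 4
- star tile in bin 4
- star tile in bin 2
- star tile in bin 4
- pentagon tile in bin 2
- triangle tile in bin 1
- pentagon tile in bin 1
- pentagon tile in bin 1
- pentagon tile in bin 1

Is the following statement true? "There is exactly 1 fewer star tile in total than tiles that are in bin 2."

There are 6 star tiles.
There are 6 tiles in bin 2.
The claim requires 6 − 6 (= 0) to equal 1, which does not hold.

False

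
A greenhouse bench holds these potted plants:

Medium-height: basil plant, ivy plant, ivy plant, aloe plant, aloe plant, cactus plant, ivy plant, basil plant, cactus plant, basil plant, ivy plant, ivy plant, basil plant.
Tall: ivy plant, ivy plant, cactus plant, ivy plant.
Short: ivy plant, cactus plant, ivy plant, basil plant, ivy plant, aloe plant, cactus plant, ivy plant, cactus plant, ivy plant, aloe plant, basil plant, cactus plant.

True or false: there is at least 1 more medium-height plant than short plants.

False

There are 13 medium-height plants.
There are 13 short plants.
The claim requires 13 − 13 = 0 ≥ 1, which does not hold.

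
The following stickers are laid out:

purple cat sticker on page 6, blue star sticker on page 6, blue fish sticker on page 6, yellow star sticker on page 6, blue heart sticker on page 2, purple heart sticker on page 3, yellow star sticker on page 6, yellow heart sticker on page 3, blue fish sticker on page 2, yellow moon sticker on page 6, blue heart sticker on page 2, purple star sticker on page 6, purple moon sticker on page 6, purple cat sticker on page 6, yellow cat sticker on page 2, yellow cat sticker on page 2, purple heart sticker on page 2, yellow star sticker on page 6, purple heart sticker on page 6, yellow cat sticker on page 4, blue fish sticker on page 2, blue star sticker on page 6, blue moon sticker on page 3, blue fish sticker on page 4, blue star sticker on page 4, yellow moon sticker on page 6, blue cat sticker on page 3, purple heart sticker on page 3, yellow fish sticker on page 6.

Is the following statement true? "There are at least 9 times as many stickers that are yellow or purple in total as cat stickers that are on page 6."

stickers that are yellow or purple: 18.
cat stickers on page 6: 2.
The claim requires 18 ≥ 9 × 2 = 18, which holds.

True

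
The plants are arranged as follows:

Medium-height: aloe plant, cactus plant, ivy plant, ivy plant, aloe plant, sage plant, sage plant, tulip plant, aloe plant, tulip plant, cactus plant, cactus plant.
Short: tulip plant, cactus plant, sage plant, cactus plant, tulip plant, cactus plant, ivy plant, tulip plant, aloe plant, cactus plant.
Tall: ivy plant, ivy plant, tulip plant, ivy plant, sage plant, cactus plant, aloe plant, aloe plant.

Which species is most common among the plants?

cactus

Counts by species: cactus 8, aloe 6, ivy 6, tulip 6, sage 4.
The maximum is 8, held uniquely by cactus.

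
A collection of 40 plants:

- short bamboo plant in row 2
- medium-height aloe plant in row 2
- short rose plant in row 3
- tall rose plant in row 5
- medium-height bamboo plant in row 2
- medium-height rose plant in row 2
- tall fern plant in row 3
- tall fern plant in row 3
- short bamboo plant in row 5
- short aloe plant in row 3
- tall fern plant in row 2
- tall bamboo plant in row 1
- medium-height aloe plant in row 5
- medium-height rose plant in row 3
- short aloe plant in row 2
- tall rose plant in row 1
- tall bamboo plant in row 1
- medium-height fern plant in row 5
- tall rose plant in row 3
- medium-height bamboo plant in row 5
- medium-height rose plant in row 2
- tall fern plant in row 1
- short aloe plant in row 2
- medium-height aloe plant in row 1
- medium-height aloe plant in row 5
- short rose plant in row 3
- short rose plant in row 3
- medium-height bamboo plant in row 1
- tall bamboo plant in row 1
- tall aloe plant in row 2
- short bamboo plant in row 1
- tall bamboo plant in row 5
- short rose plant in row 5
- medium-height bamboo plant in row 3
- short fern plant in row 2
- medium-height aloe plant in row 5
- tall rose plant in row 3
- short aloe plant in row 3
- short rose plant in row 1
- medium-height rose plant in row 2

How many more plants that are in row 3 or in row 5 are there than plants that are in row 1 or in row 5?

plants in row 3 or in row 5: 20.
plants in row 1 or in row 5: 18.
20 − 18 = 2.

2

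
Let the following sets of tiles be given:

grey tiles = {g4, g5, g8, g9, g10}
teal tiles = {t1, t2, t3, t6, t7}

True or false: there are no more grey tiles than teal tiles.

True

|grey tiles| = 5.
|teal tiles| = 5.
The claim requires 5 ≤ 5, which holds.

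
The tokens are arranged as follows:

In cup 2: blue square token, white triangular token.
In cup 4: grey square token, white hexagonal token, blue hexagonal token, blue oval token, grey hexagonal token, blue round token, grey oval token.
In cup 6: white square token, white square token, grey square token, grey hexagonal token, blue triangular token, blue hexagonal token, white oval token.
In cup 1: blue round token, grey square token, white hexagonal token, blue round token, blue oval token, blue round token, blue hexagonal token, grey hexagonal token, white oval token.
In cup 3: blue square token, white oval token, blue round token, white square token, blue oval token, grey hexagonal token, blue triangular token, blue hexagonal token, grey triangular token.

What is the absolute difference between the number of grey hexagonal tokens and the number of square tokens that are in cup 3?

2

grey hexagonal tokens: 4. square tokens in cup 3: 2.
|4 − 2| = 4 − 2 = 2.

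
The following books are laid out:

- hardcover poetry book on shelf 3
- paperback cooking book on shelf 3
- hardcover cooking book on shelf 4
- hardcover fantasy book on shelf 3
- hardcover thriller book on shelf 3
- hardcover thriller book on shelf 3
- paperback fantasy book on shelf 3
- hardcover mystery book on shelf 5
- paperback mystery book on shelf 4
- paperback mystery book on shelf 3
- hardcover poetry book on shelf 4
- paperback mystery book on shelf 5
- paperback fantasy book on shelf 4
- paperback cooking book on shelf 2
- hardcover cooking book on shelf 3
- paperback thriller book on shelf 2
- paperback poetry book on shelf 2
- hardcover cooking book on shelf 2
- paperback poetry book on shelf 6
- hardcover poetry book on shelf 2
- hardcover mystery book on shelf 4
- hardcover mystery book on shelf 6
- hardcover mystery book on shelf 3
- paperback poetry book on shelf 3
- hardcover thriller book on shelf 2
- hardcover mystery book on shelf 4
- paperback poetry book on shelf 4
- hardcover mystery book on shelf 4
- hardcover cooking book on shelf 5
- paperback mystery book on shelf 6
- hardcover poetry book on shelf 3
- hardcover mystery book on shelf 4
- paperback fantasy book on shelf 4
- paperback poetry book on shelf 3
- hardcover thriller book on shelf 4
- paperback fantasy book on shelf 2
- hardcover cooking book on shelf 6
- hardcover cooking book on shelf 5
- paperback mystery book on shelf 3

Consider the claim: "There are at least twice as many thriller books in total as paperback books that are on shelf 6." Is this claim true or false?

True

There are 5 thriller books.
There are 2 paperback books on shelf 6.
The claim requires 5 ≥ 2 × 2 = 4, which holds.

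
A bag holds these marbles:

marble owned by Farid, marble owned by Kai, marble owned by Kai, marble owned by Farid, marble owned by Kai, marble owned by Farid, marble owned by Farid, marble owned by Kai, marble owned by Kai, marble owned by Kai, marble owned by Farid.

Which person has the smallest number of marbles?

Farid

Counts by owner: Kai→6, Farid→5.
The minimum is 5, held uniquely by Farid.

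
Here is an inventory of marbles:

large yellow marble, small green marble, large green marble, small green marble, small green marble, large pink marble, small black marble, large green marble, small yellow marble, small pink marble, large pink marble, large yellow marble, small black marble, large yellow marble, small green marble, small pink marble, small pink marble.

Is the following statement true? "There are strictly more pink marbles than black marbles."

|pink marbles| = 5.
|black marbles| = 2.
The claim requires 5 > 2, which holds.

True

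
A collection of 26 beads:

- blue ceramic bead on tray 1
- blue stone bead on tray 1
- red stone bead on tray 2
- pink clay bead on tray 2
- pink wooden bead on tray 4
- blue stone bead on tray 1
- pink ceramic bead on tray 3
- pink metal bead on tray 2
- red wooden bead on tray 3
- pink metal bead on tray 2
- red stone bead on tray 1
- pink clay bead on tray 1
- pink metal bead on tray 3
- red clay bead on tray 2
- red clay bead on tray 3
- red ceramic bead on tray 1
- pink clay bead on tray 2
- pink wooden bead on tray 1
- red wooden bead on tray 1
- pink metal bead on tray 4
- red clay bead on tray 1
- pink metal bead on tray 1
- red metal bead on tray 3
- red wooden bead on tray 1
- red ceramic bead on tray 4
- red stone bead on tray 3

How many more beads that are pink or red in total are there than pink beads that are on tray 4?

21

beads that are pink or red: 23.
pink beads on tray 4: 2.
23 − 2 = 21.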